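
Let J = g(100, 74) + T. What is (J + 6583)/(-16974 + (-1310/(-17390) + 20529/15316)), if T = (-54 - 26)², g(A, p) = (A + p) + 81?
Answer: -352587828712/452056704049 ≈ -0.77996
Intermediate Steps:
g(A, p) = 81 + A + p
T = 6400 (T = (-80)² = 6400)
J = 6655 (J = (81 + 100 + 74) + 6400 = 255 + 6400 = 6655)
(J + 6583)/(-16974 + (-1310/(-17390) + 20529/15316)) = (6655 + 6583)/(-16974 + (-1310/(-17390) + 20529/15316)) = 13238/(-16974 + (-1310*(-1/17390) + 20529*(1/15316))) = 13238/(-16974 + (131/1739 + 20529/15316)) = 13238/(-16974 + 37706327/26634524) = 13238/(-452056704049/26634524) = 13238*(-26634524/452056704049) = -352587828712/452056704049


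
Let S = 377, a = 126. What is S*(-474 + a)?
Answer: -131196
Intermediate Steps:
S*(-474 + a) = 377*(-474 + 126) = 377*(-348) = -131196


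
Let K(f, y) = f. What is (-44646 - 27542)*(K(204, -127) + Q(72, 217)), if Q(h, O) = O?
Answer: -30391148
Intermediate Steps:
(-44646 - 27542)*(K(204, -127) + Q(72, 217)) = (-44646 - 27542)*(204 + 217) = -72188*421 = -30391148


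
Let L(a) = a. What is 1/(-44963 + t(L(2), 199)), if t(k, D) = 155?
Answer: -1/44808 ≈ -2.2317e-5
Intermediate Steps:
1/(-44963 + t(L(2), 199)) = 1/(-44963 + 155) = 1/(-44808) = -1/44808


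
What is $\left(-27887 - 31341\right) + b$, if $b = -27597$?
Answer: $-86825$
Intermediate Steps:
$\left(-27887 - 31341\right) + b = \left(-27887 - 31341\right) - 27597 = -59228 - 27597 = -86825$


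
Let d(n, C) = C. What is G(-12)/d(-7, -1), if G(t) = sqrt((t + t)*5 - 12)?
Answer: -2*I*sqrt(33) ≈ -11.489*I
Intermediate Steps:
G(t) = sqrt(-12 + 10*t) (G(t) = sqrt((2*t)*5 - 12) = sqrt(10*t - 12) = sqrt(-12 + 10*t))
G(-12)/d(-7, -1) = sqrt(-12 + 10*(-12))/(-1) = sqrt(-12 - 120)*(-1) = sqrt(-132)*(-1) = (2*I*sqrt(33))*(-1) = -2*I*sqrt(33)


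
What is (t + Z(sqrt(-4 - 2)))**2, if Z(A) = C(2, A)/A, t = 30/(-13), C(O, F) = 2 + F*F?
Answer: 1348/507 - 40*I*sqrt(6)/13 ≈ 2.6588 - 7.5369*I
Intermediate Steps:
C(O, F) = 2 + F**2
t = -30/13 (t = 30*(-1/13) = -30/13 ≈ -2.3077)
Z(A) = (2 + A**2)/A
(t + Z(sqrt(-4 - 2)))**2 = (-30/13 + (sqrt(-4 - 2) + 2/(sqrt(-4 - 2))))**2 = (-30/13 + (sqrt(-6) + 2/(sqrt(-6))))**2 = (-30/13 + (I*sqrt(6) + 2/((I*sqrt(6)))))**2 = (-30/13 + (I*sqrt(6) + 2*(-I*sqrt(6)/6)))**2 = (-30/13 + (I*sqrt(6) - I*sqrt(6)/3))**2 = (-30/13 + 2*I*sqrt(6)/3)**2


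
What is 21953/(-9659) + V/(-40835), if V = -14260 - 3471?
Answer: -725187026/394425265 ≈ -1.8386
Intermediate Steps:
V = -17731
21953/(-9659) + V/(-40835) = 21953/(-9659) - 17731/(-40835) = 21953*(-1/9659) - 17731*(-1/40835) = -21953/9659 + 17731/40835 = -725187026/394425265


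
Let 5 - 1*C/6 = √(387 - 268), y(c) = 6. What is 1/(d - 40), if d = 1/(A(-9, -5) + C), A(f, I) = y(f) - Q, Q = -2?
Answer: -16234/649577 + 6*√119/4547039 ≈ -0.024977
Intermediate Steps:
C = 30 - 6*√119 (C = 30 - 6*√(387 - 268) = 30 - 6*√119 ≈ -35.452)
A(f, I) = 8 (A(f, I) = 6 - 1*(-2) = 6 + 2 = 8)
d = 1/(38 - 6*√119) (d = 1/(8 + (30 - 6*√119)) = 1/(38 - 6*√119) ≈ -0.036427)
1/(d - 40) = 1/((-19/1420 - 3*√119/1420) - 40) = 1/(-56819/1420 - 3*√119/1420)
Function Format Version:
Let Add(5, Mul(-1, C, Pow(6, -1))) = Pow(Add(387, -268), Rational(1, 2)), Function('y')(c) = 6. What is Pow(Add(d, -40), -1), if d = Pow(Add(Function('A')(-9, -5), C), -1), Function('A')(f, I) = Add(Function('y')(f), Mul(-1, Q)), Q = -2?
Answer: Add(Rational(-16234, 649577), Mul(Rational(6, 4547039), Pow(119, Rational(1, 2)))) ≈ -0.024977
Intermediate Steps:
C = Add(30, Mul(-6, Pow(119, Rational(1, 2)))) (C = Add(30, Mul(-6, Pow(Add(387, -268), Rational(1, 2)))) = Add(30, Mul(-6, Pow(119, Rational(1, 2)))) ≈ -35.452)
Function('A')(f, I) = 8 (Function('A')(f, I) = Add(6, Mul(-1, -2)) = Add(6, 2) = 8)
d = Pow(Add(38, Mul(-6, Pow(119, Rational(1, 2)))), -1) (d = Pow(Add(8, Add(30, Mul(-6, Pow(119, Rational(1, 2))))), -1) = Pow(Add(38, Mul(-6, Pow(119, Rational(1, 2)))), -1) ≈ -0.036427)
Pow(Add(d, -40), -1) = Pow(Add(Add(Rational(-19, 1420), Mul(Rational(-3, 1420), Pow(119, Rational(1, 2)))), -40), -1) = Pow(Add(Rational(-56819, 1420), Mul(Rational(-3, 1420), Pow(119, Rational(1, 2)))), -1)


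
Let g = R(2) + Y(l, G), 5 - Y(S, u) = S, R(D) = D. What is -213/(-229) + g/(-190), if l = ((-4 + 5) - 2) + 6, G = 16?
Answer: 20006/21755 ≈ 0.91960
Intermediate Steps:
l = 5 (l = (1 - 2) + 6 = -1 + 6 = 5)
Y(S, u) = 5 - S
g = 2 (g = 2 + (5 - 1*5) = 2 + (5 - 5) = 2 + 0 = 2)
-213/(-229) + g/(-190) = -213/(-229) + 2/(-190) = -213*(-1/229) + 2*(-1/190) = 213/229 - 1/95 = 20006/21755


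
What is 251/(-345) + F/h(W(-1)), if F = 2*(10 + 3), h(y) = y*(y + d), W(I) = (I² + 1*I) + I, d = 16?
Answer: -283/115 ≈ -2.4609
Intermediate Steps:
W(I) = I² + 2*I (W(I) = (I² + I) + I = (I + I²) + I = I² + 2*I)
h(y) = y*(16 + y) (h(y) = y*(y + 16) = y*(16 + y))
F = 26 (F = 2*13 = 26)
251/(-345) + F/h(W(-1)) = 251/(-345) + 26/(((-(2 - 1))*(16 - (2 - 1)))) = 251*(-1/345) + 26/(((-1*1)*(16 - 1*1))) = -251/345 + 26/((-(16 - 1))) = -251/345 + 26/((-1*15)) = -251/345 + 26/(-15) = -251/345 + 26*(-1/15) = -251/345 - 26/15 = -283/115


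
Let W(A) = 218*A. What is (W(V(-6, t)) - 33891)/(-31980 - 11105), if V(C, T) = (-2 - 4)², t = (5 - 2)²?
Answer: 26043/43085 ≈ 0.60446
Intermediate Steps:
t = 9 (t = 3² = 9)
V(C, T) = 36 (V(C, T) = (-6)² = 36)
(W(V(-6, t)) - 33891)/(-31980 - 11105) = (218*36 - 33891)/(-31980 - 11105) = (7848 - 33891)/(-43085) = -26043*(-1/43085) = 26043/43085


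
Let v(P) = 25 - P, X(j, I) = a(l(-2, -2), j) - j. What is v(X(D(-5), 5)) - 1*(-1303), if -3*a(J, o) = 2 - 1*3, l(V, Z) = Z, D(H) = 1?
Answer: 3986/3 ≈ 1328.7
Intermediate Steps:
a(J, o) = ⅓ (a(J, o) = -(2 - 1*3)/3 = -(2 - 3)/3 = -⅓*(-1) = ⅓)
X(j, I) = ⅓ - j
v(X(D(-5), 5)) - 1*(-1303) = (25 - (⅓ - 1*1)) - 1*(-1303) = (25 - (⅓ - 1)) + 1303 = (25 - 1*(-⅔)) + 1303 = (25 + ⅔) + 1303 = 77/3 + 1303 = 3986/3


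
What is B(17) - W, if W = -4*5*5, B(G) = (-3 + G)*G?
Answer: 338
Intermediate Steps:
B(G) = G*(-3 + G)
W = -100 (W = -20*5 = -100)
B(17) - W = 17*(-3 + 17) - 1*(-100) = 17*14 + 100 = 238 + 100 = 338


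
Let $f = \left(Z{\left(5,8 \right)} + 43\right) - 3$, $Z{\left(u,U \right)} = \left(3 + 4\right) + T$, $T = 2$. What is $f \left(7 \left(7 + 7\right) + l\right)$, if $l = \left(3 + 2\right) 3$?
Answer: $5537$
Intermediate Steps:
$l = 15$ ($l = 5 \cdot 3 = 15$)
$Z{\left(u,U \right)} = 9$ ($Z{\left(u,U \right)} = \left(3 + 4\right) + 2 = 7 + 2 = 9$)
$f = 49$ ($f = \left(9 + 43\right) - 3 = 52 - 3 = 49$)
$f \left(7 \left(7 + 7\right) + l\right) = 49 \left(7 \left(7 + 7\right) + 15\right) = 49 \left(7 \cdot 14 + 15\right) = 49 \left(98 + 15\right) = 49 \cdot 113 = 5537$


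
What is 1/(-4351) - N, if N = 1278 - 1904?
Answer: 2723725/4351 ≈ 626.00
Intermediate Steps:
N = -626
1/(-4351) - N = 1/(-4351) - 1*(-626) = -1/4351 + 626 = 2723725/4351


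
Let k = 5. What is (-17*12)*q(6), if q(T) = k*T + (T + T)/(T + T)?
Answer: -6324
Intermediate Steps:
q(T) = 1 + 5*T (q(T) = 5*T + (T + T)/(T + T) = 5*T + (2*T)/((2*T)) = 5*T + (2*T)*(1/(2*T)) = 5*T + 1 = 1 + 5*T)
(-17*12)*q(6) = (-17*12)*(1 + 5*6) = -204*(1 + 30) = -204*31 = -6324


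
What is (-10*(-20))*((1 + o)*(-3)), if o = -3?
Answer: 1200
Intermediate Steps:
(-10*(-20))*((1 + o)*(-3)) = (-10*(-20))*((1 - 3)*(-3)) = 200*(-2*(-3)) = 200*6 = 1200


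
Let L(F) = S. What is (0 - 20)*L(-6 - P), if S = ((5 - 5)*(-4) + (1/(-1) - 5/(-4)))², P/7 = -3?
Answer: -5/4 ≈ -1.2500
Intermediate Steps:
P = -21 (P = 7*(-3) = -21)
S = 1/16 (S = (0*(-4) + (1*(-1) - 5*(-¼)))² = (0 + (-1 + 5/4))² = (0 + ¼)² = (¼)² = 1/16 ≈ 0.062500)
L(F) = 1/16
(0 - 20)*L(-6 - P) = (0 - 20)*(1/16) = -20*1/16 = -5/4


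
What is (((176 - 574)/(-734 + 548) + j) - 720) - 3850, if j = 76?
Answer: -417743/93 ≈ -4491.9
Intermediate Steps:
(((176 - 574)/(-734 + 548) + j) - 720) - 3850 = (((176 - 574)/(-734 + 548) + 76) - 720) - 3850 = ((-398/(-186) + 76) - 720) - 3850 = ((-398*(-1/186) + 76) - 720) - 3850 = ((199/93 + 76) - 720) - 3850 = (7267/93 - 720) - 3850 = -59693/93 - 3850 = -417743/93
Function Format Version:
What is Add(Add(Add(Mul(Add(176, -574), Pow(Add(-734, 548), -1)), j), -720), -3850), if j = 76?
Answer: Rational(-417743, 93) ≈ -4491.9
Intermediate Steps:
Add(Add(Add(Mul(Add(176, -574), Pow(Add(-734, 548), -1)), j), -720), -3850) = Add(Add(Add(Mul(Add(176, -574), Pow(Add(-734, 548), -1)), 76), -720), -3850) = Add(Add(Add(Mul(-398, Pow(-186, -1)), 76), -720), -3850) = Add(Add(Add(Mul(-398, Rational(-1, 186)), 76), -720), -3850) = Add(Add(Add(Rational(199, 93), 76), -720), -3850) = Add(Add(Rational(7267, 93), -720), -3850) = Add(Rational(-59693, 93), -3850) = Rational(-417743, 93)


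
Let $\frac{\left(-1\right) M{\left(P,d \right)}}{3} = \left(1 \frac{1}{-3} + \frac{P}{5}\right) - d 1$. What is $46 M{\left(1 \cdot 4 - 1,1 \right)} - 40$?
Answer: $\frac{306}{5} \approx 61.2$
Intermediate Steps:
$M{\left(P,d \right)} = 1 + 3 d - \frac{3 P}{5}$ ($M{\left(P,d \right)} = - 3 \left(\left(1 \frac{1}{-3} + \frac{P}{5}\right) - d 1\right) = - 3 \left(\left(1 \left(- \frac{1}{3}\right) + P \frac{1}{5}\right) - d\right) = - 3 \left(\left(- \frac{1}{3} + \frac{P}{5}\right) - d\right) = - 3 \left(- \frac{1}{3} - d + \frac{P}{5}\right) = 1 + 3 d - \frac{3 P}{5}$)
$46 M{\left(1 \cdot 4 - 1,1 \right)} - 40 = 46 \left(1 + 3 \cdot 1 - \frac{3 \left(1 \cdot 4 - 1\right)}{5}\right) - 40 = 46 \left(1 + 3 - \frac{3 \left(4 - 1\right)}{5}\right) - 40 = 46 \left(1 + 3 - \frac{9}{5}\right) - 40 = 46 \cdot \frac{11}{5} - 40 = \frac{506}{5} - 40 = \frac{306}{5}$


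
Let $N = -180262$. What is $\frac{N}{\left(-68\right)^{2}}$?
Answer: $- \frac{90131}{2312} \approx -38.984$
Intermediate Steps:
$\frac{N}{\left(-68\right)^{2}} = - \frac{180262}{\left(-68\right)^{2}} = - \frac{180262}{4624} = \left(-180262\right) \frac{1}{4624} = - \frac{90131}{2312}$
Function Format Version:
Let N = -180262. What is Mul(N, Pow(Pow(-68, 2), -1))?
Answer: Rational(-90131, 2312) ≈ -38.984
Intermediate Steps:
Mul(N, Pow(Pow(-68, 2), -1)) = Mul(-180262, Pow(Pow(-68, 2), -1)) = Mul(-180262, Pow(4624, -1)) = Mul(-180262, Rational(1, 4624)) = Rational(-90131, 2312)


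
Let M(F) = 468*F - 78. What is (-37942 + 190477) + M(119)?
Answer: 208149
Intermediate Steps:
M(F) = -78 + 468*F
(-37942 + 190477) + M(119) = (-37942 + 190477) + (-78 + 468*119) = 152535 + (-78 + 55692) = 152535 + 55614 = 208149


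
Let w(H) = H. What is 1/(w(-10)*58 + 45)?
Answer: -1/535 ≈ -0.0018692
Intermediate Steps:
1/(w(-10)*58 + 45) = 1/(-10*58 + 45) = 1/(-580 + 45) = 1/(-535) = -1/535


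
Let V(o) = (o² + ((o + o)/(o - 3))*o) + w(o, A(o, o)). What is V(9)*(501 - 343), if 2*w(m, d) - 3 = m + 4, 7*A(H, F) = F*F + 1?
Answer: 18328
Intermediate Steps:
A(H, F) = ⅐ + F²/7 (A(H, F) = (F*F + 1)/7 = (F² + 1)/7 = (1 + F²)/7 = ⅐ + F²/7)
w(m, d) = 7/2 + m/2 (w(m, d) = 3/2 + (m + 4)/2 = 3/2 + (4 + m)/2 = 3/2 + (2 + m/2) = 7/2 + m/2)
V(o) = 7/2 + o² + o/2 + 2*o²/(-3 + o) (V(o) = (o² + ((o + o)/(o - 3))*o) + (7/2 + o/2) = (o² + ((2*o)/(-3 + o))*o) + (7/2 + o/2) = (o² + (2*o/(-3 + o))*o) + (7/2 + o/2) = (o² + 2*o²/(-3 + o)) + (7/2 + o/2) = 7/2 + o² + o/2 + 2*o²/(-3 + o))
V(9)*(501 - 343) = ((-21 - 1*9² + 2*9³ + 4*9)/(2*(-3 + 9)))*(501 - 343) = ((½)*(-21 - 1*81 + 2*729 + 36)/6)*158 = ((½)*(⅙)*(-21 - 81 + 1458 + 36))*158 = ((½)*(⅙)*1392)*158 = 116*158 = 18328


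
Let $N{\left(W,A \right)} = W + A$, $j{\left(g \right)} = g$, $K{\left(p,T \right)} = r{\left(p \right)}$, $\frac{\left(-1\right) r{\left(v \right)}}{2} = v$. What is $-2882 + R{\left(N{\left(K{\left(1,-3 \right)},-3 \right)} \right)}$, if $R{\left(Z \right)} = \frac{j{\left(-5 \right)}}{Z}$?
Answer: $-2881$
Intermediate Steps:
$r{\left(v \right)} = - 2 v$
$K{\left(p,T \right)} = - 2 p$
$N{\left(W,A \right)} = A + W$
$R{\left(Z \right)} = - \frac{5}{Z}$
$-2882 + R{\left(N{\left(K{\left(1,-3 \right)},-3 \right)} \right)} = -2882 - \frac{5}{-3 - 2} = -2882 - \frac{5}{-5} = -2882 - -1 = -2882 + 1 = -2881$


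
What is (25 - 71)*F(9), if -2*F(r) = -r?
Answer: -207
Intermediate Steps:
F(r) = r/2 (F(r) = -(-1)*1*r/2 = -(-1)*r/2 = r/2)
(25 - 71)*F(9) = (25 - 71)*((1/2)*9) = -46*9/2 = -207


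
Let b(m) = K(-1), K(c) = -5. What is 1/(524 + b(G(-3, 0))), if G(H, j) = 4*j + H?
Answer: 1/519 ≈ 0.0019268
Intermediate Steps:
G(H, j) = H + 4*j
b(m) = -5
1/(524 + b(G(-3, 0))) = 1/(524 - 5) = 1/519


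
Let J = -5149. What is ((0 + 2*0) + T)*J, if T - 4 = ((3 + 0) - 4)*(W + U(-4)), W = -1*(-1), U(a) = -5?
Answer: -41192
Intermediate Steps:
W = 1
T = 8 (T = 4 + ((3 + 0) - 4)*(1 - 5) = 4 + (3 - 4)*(-4) = 4 - 1*(-4) = 4 + 4 = 8)
((0 + 2*0) + T)*J = ((0 + 2*0) + 8)*(-5149) = ((0 + 0) + 8)*(-5149) = (0 + 8)*(-5149) = 8*(-5149) = -41192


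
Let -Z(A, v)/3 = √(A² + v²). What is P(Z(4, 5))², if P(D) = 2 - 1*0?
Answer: 4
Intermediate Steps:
Z(A, v) = -3*√(A² + v²)
P(D) = 2 (P(D) = 2 + 0 = 2)
P(Z(4, 5))² = 2² = 4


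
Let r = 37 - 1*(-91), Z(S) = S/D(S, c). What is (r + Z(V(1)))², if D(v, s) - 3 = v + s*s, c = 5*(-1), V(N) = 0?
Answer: 16384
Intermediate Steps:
c = -5
D(v, s) = 3 + v + s² (D(v, s) = 3 + (v + s*s) = 3 + (v + s²) = 3 + v + s²)
Z(S) = S/(28 + S) (Z(S) = S/(3 + S + (-5)²) = S/(3 + S + 25) = S/(28 + S))
r = 128 (r = 37 + 91 = 128)
(r + Z(V(1)))² = (128 + 0/(28 + 0))² = (128 + 0/28)² = (128 + 0*(1/28))² = (128 + 0)² = 128² = 16384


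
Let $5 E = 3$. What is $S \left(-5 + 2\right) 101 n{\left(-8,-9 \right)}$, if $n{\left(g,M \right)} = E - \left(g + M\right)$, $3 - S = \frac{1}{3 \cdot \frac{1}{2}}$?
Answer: $- \frac{62216}{5} \approx -12443.0$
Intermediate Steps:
$E = \frac{3}{5}$ ($E = \frac{1}{5} \cdot 3 = \frac{3}{5} \approx 0.6$)
$S = \frac{7}{3}$ ($S = 3 - \frac{1}{3 \cdot \frac{1}{2}} = 3 - \frac{1}{\frac{3}{2}} = 3 - \frac{2}{3} = \frac{7}{3} \approx 2.3333$)
$n{\left(g,M \right)} = \frac{3}{5} - M - g$ ($n{\left(g,M \right)} = \frac{3}{5} - \left(g + M\right) = \frac{3}{5} - \left(M + g\right) = \frac{3}{5} - M - g$)
$S \left(-5 + 2\right) 101 n{\left(-8,-9 \right)} = \frac{7 \left(-5 + 2\right)}{3} \cdot 101 \left(\frac{3}{5} - -9 - -8\right) = \frac{7}{3} \left(-3\right) 101 \left(\frac{3}{5} + 9 + 8\right) = \left(-7\right) 101 \cdot \frac{88}{5} = \left(-707\right) \frac{88}{5} = - \frac{62216}{5}$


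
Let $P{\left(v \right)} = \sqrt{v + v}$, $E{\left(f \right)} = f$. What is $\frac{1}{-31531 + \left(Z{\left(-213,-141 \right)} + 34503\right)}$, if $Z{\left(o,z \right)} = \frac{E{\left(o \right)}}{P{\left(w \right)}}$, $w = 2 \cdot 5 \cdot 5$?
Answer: $\frac{10}{29507} \approx 0.0003389$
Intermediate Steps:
$w = 50$ ($w = 10 \cdot 5 = 50$)
$P{\left(v \right)} = \sqrt{2} \sqrt{v}$ ($P{\left(v \right)} = \sqrt{2 v} = \sqrt{2} \sqrt{v}$)
$Z{\left(o,z \right)} = \frac{o}{10}$ ($Z{\left(o,z \right)} = \frac{o}{\sqrt{2} \sqrt{50}} = \frac{o}{\sqrt{2} \cdot 5 \sqrt{2}} = \frac{o}{10}$)
$\frac{1}{-31531 + \left(Z{\left(-213,-141 \right)} + 34503\right)} = \frac{1}{-31531 + \left(\frac{1}{10} \left(-213\right) + 34503\right)} = \frac{1}{-31531 + \left(- \frac{213}{10} + 34503\right)} = \frac{1}{-31531 + \frac{344817}{10}} = \frac{1}{\frac{29507}{10}} = \frac{10}{29507}$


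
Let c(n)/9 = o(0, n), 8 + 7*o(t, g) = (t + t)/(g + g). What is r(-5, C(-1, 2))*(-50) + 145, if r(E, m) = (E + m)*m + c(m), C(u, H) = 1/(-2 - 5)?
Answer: 30505/49 ≈ 622.55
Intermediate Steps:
o(t, g) = -8/7 + t/(7*g) (o(t, g) = -8/7 + ((t + t)/(g + g))/7 = -8/7 + ((2*t)/((2*g)))/7 = -8/7 + ((2*t)*(1/(2*g)))/7 = -8/7 + (t/g)/7 = -8/7 + t/(7*g))
C(u, H) = -⅐ (C(u, H) = 1/(-7) = -⅐)
c(n) = -72/7 (c(n) = 9*((0 - 8*n)/(7*n)) = 9*((-8*n)/(7*n)) = 9*(-8/7) = -72/7)
r(E, m) = -72/7 + m*(E + m) (r(E, m) = (E + m)*m - 72/7 = m*(E + m) - 72/7 = -72/7 + m*(E + m))
r(-5, C(-1, 2))*(-50) + 145 = (-72/7 + (-⅐)² - 5*(-⅐))*(-50) + 145 = (-72/7 + 1/49 + 5/7)*(-50) + 145 = -468/49*(-50) + 145 = 23400/49 + 145 = 30505/49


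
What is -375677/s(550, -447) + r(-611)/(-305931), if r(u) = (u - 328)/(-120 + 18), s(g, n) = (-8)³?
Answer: 1953831004751/2662823424 ≈ 733.74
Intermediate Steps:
s(g, n) = -512
r(u) = 164/51 - u/102 (r(u) = (-328 + u)/(-102) = (-328 + u)*(-1/102) = 164/51 - u/102)
-375677/s(550, -447) + r(-611)/(-305931) = -375677/(-512) + (164/51 - 1/102*(-611))/(-305931) = -375677*(-1/512) + (164/51 + 611/102)*(-1/305931) = 375677/512 + (313/34)*(-1/305931) = 375677/512 - 313/10401654 = 1953831004751/2662823424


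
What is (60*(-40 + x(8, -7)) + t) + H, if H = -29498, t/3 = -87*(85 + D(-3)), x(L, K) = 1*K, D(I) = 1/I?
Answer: -54416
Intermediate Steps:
x(L, K) = K
t = -22098 (t = 3*(-87*(85 + 1/(-3))) = 3*(-87*(85 - 1/3)) = 3*(-87*254/3) = 3*(-7366) = -22098)
(60*(-40 + x(8, -7)) + t) + H = (60*(-40 - 7) - 22098) - 29498 = (60*(-47) - 22098) - 29498 = (-2820 - 22098) - 29498 = -24918 - 29498 = -54416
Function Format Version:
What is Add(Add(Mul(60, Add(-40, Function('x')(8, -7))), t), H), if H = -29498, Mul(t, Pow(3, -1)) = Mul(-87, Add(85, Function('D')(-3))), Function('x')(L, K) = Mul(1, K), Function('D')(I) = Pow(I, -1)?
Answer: -54416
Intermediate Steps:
Function('x')(L, K) = K
t = -22098 (t = Mul(3, Mul(-87, Add(85, Pow(-3, -1)))) = Mul(3, Mul(-87, Add(85, Rational(-1, 3)))) = Mul(3, Mul(-87, Rational(254, 3))) = Mul(3, -7366) = -22098)
Add(Add(Mul(60, Add(-40, Function('x')(8, -7))), t), H) = Add(Add(Mul(60, Add(-40, -7)), -22098), -29498) = Add(Add(Mul(60, -47), -22098), -29498) = Add(Add(-2820, -22098), -29498) = Add(-24918, -29498) = -54416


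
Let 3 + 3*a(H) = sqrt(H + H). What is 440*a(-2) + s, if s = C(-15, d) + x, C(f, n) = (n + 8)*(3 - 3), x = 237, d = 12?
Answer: -203 + 880*I/3 ≈ -203.0 + 293.33*I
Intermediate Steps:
C(f, n) = 0 (C(f, n) = (8 + n)*0 = 0)
s = 237 (s = 0 + 237 = 237)
a(H) = -1 + sqrt(2)*sqrt(H)/3 (a(H) = -1 + sqrt(H + H)/3 = -1 + sqrt(2*H)/3 = -1 + (sqrt(2)*sqrt(H))/3 = -1 + sqrt(2)*sqrt(H)/3)
440*a(-2) + s = 440*(-1 + sqrt(2)*sqrt(-2)/3) + 237 = 440*(-1 + sqrt(2)*(I*sqrt(2))/3) + 237 = 440*(-1 + 2*I/3) + 237 = (-440 + 880*I/3) + 237 = -203 + 880*I/3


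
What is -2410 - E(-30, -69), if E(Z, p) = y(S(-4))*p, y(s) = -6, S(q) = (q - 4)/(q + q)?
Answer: -2824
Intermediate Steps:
S(q) = (-4 + q)/(2*q) (S(q) = (-4 + q)/((2*q)) = (-4 + q)*(1/(2*q)) = (-4 + q)/(2*q))
E(Z, p) = -6*p
-2410 - E(-30, -69) = -2410 - (-6)*(-69) = -2410 - 1*414 = -2410 - 414 = -2824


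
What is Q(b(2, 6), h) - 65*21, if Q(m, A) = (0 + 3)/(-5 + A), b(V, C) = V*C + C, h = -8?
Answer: -17748/13 ≈ -1365.2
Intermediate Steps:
b(V, C) = C + C*V (b(V, C) = C*V + C = C + C*V)
Q(m, A) = 3/(-5 + A)
Q(b(2, 6), h) - 65*21 = 3/(-5 - 8) - 65*21 = 3/(-13) - 1365 = 3*(-1/13) - 1365 = -3/13 - 1365 = -17748/13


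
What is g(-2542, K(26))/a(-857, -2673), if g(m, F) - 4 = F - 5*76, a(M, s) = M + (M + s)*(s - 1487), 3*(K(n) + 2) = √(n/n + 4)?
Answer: -378/14683943 + √5/44051829 ≈ -2.5692e-5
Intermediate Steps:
K(n) = -2 + √5/3 (K(n) = -2 + √(n/n + 4)/3 = -2 + √(1 + 4)/3 = -2 + √5/3)
a(M, s) = M + (-1487 + s)*(M + s) (a(M, s) = M + (M + s)*(-1487 + s) = M + (-1487 + s)*(M + s))
g(m, F) = -376 + F (g(m, F) = 4 + (F - 5*76) = 4 + (F - 1*380) = 4 + (F - 380) = 4 + (-380 + F) = -376 + F)
g(-2542, K(26))/a(-857, -2673) = (-376 + (-2 + √5/3))/((-2673)² - 1487*(-2673) - 1486*(-857) - 857*(-2673)) = (-378 + √5/3)/(7144929 + 3974751 + 1273502 + 2290761) = (-378 + √5/3)/14683943 = (-378 + √5/3)*(1/14683943) = -378/14683943 + √5/44051829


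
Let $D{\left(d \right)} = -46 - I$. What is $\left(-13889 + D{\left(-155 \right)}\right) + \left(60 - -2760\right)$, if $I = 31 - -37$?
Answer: $-11183$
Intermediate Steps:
$I = 68$ ($I = 31 + 37 = 68$)
$D{\left(d \right)} = -114$ ($D{\left(d \right)} = -46 - 68 = -114$)
$\left(-13889 + D{\left(-155 \right)}\right) + \left(60 - -2760\right) = \left(-13889 - 114\right) + \left(60 - -2760\right) = -14003 + \left(60 + 2760\right) = -14003 + 2820 = -11183$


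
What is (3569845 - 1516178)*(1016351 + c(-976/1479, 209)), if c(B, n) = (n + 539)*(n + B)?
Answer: 209433940259159/87 ≈ 2.4073e+12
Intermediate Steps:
c(B, n) = (539 + n)*(B + n)
(3569845 - 1516178)*(1016351 + c(-976/1479, 209)) = (3569845 - 1516178)*(1016351 + (209**2 + 539*(-976/1479) + 539*209 - 976/1479*209)) = 2053667*(1016351 + (43681 + 539*(-976*1/1479) + 112651 - 976*1/1479*209)) = 2053667*(1016351 + (43681 + 539*(-976/1479) + 112651 - 976/1479*209)) = 2053667*(1016351 + (43681 - 526064/1479 + 112651 - 203984/1479)) = 2053667*(1016351 + 13557940/87) = 2053667*(101980477/87) = 209433940259159/87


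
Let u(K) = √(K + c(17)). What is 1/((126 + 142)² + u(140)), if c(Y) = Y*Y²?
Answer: 71824/5158681923 - √5053/5158681923 ≈ 1.3909e-5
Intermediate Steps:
c(Y) = Y³
u(K) = √(4913 + K) (u(K) = √(K + 17³) = √(K + 4913) = √(4913 + K))
1/((126 + 142)² + u(140)) = 1/((126 + 142)² + √(4913 + 140)) = 1/(268² + √5053) = 1/(71824 + √5053)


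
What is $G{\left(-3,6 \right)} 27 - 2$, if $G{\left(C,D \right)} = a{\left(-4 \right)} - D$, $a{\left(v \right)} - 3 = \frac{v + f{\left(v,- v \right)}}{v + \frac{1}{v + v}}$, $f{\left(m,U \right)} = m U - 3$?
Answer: $\frac{743}{11} \approx 67.545$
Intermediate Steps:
$f{\left(m,U \right)} = -3 + U m$ ($f{\left(m,U \right)} = U m - 3 = -3 + U m$)
$a{\left(v \right)} = 3 + \frac{-3 + v - v^{2}}{v + \frac{1}{2 v}}$ ($a{\left(v \right)} = 3 + \frac{v + \left(-3 + - v v\right)}{v + \frac{1}{v + v}} = 3 + \frac{v - \left(3 + v^{2}\right)}{v + \frac{1}{2 v}} = 3 + \frac{-3 + v - v^{2}}{v + \frac{1}{2 v}}$)
$G{\left(C,D \right)} = \frac{283}{33} - D$ ($G{\left(C,D \right)} = \frac{3 - -24 - 2 \left(-4\right)^{3} + 8 \left(-4\right)^{2}}{1 + 2 \left(-4\right)^{2}} - D = \frac{3 + 24 - -128 + 8 \cdot 16}{1 + 2 \cdot 16} - D = \frac{3 + 24 + 128 + 128}{1 + 32} - D = \frac{1}{33} \cdot 283 - D = \frac{283}{33} - D$)
$G{\left(-3,6 \right)} 27 - 2 = \left(\frac{283}{33} - 6\right) 27 - 2 = \frac{85}{33} \cdot 27 - 2 = \frac{765}{11} - 2 = \frac{743}{11}$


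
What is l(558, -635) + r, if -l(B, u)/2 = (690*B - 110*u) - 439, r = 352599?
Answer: -556263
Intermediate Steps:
l(B, u) = 878 - 1380*B + 220*u (l(B, u) = -2*((690*B - 110*u) - 439) = -2*((-110*u + 690*B) - 439) = -2*(-439 - 110*u + 690*B) = 878 - 1380*B + 220*u)
l(558, -635) + r = (878 - 1380*558 + 220*(-635)) + 352599 = (878 - 770040 - 139700) + 352599 = -908862 + 352599 = -556263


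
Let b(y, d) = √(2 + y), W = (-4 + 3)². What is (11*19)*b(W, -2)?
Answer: 209*√3 ≈ 362.00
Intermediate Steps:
W = 1 (W = (-1)² = 1)
(11*19)*b(W, -2) = (11*19)*√(2 + 1) = 209*√3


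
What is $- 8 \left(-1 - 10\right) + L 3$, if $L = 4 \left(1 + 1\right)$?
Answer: $112$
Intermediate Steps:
$L = 8$ ($L = 4 \cdot 2 = 8$)
$- 8 \left(-1 - 10\right) + L 3 = - 8 \left(-1 - 10\right) + 8 \cdot 3 = \left(-8\right) \left(-11\right) + 24 = 88 + 24 = 112$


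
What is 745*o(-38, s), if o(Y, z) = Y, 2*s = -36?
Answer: -28310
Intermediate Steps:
s = -18 (s = (½)*(-36) = -18)
745*o(-38, s) = 745*(-38) = -28310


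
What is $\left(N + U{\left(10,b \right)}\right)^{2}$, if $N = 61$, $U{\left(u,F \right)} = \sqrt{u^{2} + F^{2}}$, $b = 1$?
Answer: $\left(61 + \sqrt{101}\right)^{2} \approx 5048.1$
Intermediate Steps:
$U{\left(u,F \right)} = \sqrt{F^{2} + u^{2}}$
$\left(N + U{\left(10,b \right)}\right)^{2} = \left(61 + \sqrt{1^{2} + 10^{2}}\right)^{2} = \left(61 + \sqrt{1 + 100}\right)^{2} = \left(61 + \sqrt{101}\right)^{2}$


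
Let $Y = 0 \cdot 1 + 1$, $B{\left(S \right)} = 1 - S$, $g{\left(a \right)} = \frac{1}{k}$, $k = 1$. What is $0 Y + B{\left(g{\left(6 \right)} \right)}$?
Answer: $0$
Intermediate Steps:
$g{\left(a \right)} = 1$ ($g{\left(a \right)} = 1^{-1} = 1$)
$Y = 1$ ($Y = 0 + 1 = 1$)
$0 Y + B{\left(g{\left(6 \right)} \right)} = 0 \cdot 1 + \left(1 - 1\right) = 0 + \left(1 - 1\right) = 0 + 0 = 0$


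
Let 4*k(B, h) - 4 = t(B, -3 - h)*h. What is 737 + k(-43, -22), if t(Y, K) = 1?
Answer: 1465/2 ≈ 732.50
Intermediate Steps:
k(B, h) = 1 + h/4 (k(B, h) = 1 + (1*h)/4 = 1 + h/4)
737 + k(-43, -22) = 737 + (1 + (¼)*(-22)) = 737 + (1 - 11/2) = 737 - 9/2 = 1465/2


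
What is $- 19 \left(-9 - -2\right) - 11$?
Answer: $122$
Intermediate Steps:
$- 19 \left(-9 - -2\right) - 11 = - 19 \left(-9 + 2\right) - 11 = \left(-19\right) \left(-7\right) - 11 = 133 - 11 = 122$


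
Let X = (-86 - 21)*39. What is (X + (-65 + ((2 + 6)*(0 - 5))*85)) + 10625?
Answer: 2987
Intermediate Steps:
X = -4173 (X = -107*39 = -4173)
(X + (-65 + ((2 + 6)*(0 - 5))*85)) + 10625 = (-4173 + (-65 + ((2 + 6)*(0 - 5))*85)) + 10625 = (-4173 + (-65 + (8*(-5))*85)) + 10625 = (-4173 + (-65 - 40*85)) + 10625 = (-4173 + (-65 - 3400)) + 10625 = (-4173 - 3465) + 10625 = -7638 + 10625 = 2987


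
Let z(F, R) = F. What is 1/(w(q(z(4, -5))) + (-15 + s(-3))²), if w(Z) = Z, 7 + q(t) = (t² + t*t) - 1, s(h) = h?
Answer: 1/348 ≈ 0.0028736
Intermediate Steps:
q(t) = -8 + 2*t² (q(t) = -7 + ((t² + t*t) - 1) = -7 + ((t² + t²) - 1) = -7 + (2*t² - 1) = -7 + (-1 + 2*t²) = -8 + 2*t²)
1/(w(q(z(4, -5))) + (-15 + s(-3))²) = 1/((-8 + 2*4²) + (-15 - 3)²) = 1/((-8 + 2*16) + (-18)²) = 1/((-8 + 32) + 324) = 1/(24 + 324) = 1/348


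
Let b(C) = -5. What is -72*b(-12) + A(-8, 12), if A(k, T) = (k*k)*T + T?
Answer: 1140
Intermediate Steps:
A(k, T) = T + T*k² (A(k, T) = k²*T + T = T*k² + T = T + T*k²)
-72*b(-12) + A(-8, 12) = -72*(-5) + 12*(1 + (-8)²) = 360 + 12*(1 + 64) = 360 + 12*65 = 360 + 780 = 1140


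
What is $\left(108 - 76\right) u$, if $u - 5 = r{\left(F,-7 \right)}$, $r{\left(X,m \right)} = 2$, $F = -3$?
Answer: $224$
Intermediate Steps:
$u = 7$ ($u = 5 + 2 = 7$)
$\left(108 - 76\right) u = \left(108 - 76\right) 7 = 32 \cdot 7 = 224$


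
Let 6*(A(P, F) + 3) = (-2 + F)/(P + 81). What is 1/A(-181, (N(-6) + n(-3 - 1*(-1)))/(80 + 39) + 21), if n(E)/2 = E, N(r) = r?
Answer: -71400/216451 ≈ -0.32987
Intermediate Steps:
n(E) = 2*E
A(P, F) = -3 + (-2 + F)/(6*(81 + P)) (A(P, F) = -3 + ((-2 + F)/(P + 81))/6 = -3 + ((-2 + F)/(81 + P))/6 = -3 + (-2 + F)/(6*(81 + P)))
1/A(-181, (N(-6) + n(-3 - 1*(-1)))/(80 + 39) + 21) = 1/((-1460 + ((-6 + 2*(-3 - 1*(-1)))/(80 + 39) + 21) - 18*(-181))/(6*(81 - 181))) = 1/((⅙)*(-1460 + ((-6 + 2*(-3 + 1))/119 + 21) + 3258)/(-100)) = 1/((⅙)*(-1/100)*(-1460 + ((-6 + 2*(-2))*(1/119) + 21) + 3258)) = 1/((⅙)*(-1/100)*(-1460 + ((-6 - 4)*(1/119) + 21) + 3258)) = 1/((⅙)*(-1/100)*(-1460 + (-10*1/119 + 21) + 3258)) = 1/((⅙)*(-1/100)*(-1460 + (-10/119 + 21) + 3258)) = 1/((⅙)*(-1/100)*(-1460 + 2489/119 + 3258)) = 1/((⅙)*(-1/100)*(216451/119)) = 1/(-216451/71400) = -71400/216451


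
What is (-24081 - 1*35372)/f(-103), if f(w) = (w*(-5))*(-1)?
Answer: 59453/515 ≈ 115.44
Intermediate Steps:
f(w) = 5*w (f(w) = -5*w*(-1) = 5*w)
(-24081 - 1*35372)/f(-103) = (-24081 - 1*35372)/((5*(-103))) = (-24081 - 35372)/(-515) = -59453*(-1/515) = 59453/515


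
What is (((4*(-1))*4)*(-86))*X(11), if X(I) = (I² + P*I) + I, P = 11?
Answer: 348128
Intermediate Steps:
X(I) = I² + 12*I (X(I) = (I² + 11*I) + I = I² + 12*I)
(((4*(-1))*4)*(-86))*X(11) = (((4*(-1))*4)*(-86))*(11*(12 + 11)) = (-4*4*(-86))*(11*23) = -16*(-86)*253 = 1376*253 = 348128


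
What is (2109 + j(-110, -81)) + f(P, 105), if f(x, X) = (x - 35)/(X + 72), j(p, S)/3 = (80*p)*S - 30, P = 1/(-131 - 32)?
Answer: 20584407621/9617 ≈ 2.1404e+6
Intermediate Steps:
P = -1/163 (P = 1/(-163) = -1/163 ≈ -0.0061350)
j(p, S) = -90 + 240*S*p (j(p, S) = 3*((80*p)*S - 30) = 3*(80*S*p - 30) = 3*(-30 + 80*S*p) = -90 + 240*S*p)
f(x, X) = (-35 + x)/(72 + X)
(2109 + j(-110, -81)) + f(P, 105) = (2109 + (-90 + 240*(-81)*(-110))) + (-35 - 1/163)/(72 + 105) = (2109 + (-90 + 2138400)) - 5706/163/177 = (2109 + 2138310) + (1/177)*(-5706/163) = 2140419 - 1902/9617 = 20584407621/9617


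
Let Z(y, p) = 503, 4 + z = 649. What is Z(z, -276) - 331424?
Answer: -330921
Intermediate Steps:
z = 645 (z = -4 + 649 = 645)
Z(z, -276) - 331424 = 503 - 331424 = -330921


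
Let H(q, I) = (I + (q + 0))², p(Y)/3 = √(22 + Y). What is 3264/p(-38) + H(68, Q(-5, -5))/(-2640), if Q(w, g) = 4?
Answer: -108/55 - 272*I ≈ -1.9636 - 272.0*I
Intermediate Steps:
p(Y) = 3*√(22 + Y)
H(q, I) = (I + q)²
3264/p(-38) + H(68, Q(-5, -5))/(-2640) = 3264/((3*√(22 - 38))) + (4 + 68)²/(-2640) = 3264/((3*√(-16))) + 72²*(-1/2640) = 3264/((3*(4*I))) + 5184*(-1/2640) = 3264/((12*I)) - 108/55 = 3264*(-I/12) - 108/55 = -272*I - 108/55 = -108/55 - 272*I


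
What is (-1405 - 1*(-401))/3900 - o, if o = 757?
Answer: -738326/975 ≈ -757.26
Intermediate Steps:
(-1405 - 1*(-401))/3900 - o = (-1405 - 1*(-401))/3900 - 1*757 = (-1405 + 401)*(1/3900) - 757 = -1004*1/3900 - 757 = -251/975 - 757 = -738326/975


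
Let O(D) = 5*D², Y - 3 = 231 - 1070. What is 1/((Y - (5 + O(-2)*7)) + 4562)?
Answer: 1/3581 ≈ 0.00027925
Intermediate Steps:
Y = -836 (Y = 3 + (231 - 1070) = 3 - 839 = -836)
1/((Y - (5 + O(-2)*7)) + 4562) = 1/((-836 - (5 + (5*(-2)²)*7)) + 4562) = 1/((-836 - (5 + (5*4)*7)) + 4562) = 1/((-836 - (5 + 20*7)) + 4562) = 1/((-836 - (5 + 140)) + 4562) = 1/((-836 - 1*145) + 4562) = 1/((-836 - 145) + 4562) = 1/(-981 + 4562) = 1/3581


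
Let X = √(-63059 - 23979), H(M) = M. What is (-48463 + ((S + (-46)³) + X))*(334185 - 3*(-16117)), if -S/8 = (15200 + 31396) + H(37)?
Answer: -198483776568 + 382536*I*√87038 ≈ -1.9848e+11 + 1.1286e+8*I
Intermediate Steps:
S = -373064 (S = -8*((15200 + 31396) + 37) = -8*(46596 + 37) = -8*46633 = -373064)
X = I*√87038 (X = √(-87038) = I*√87038 ≈ 295.02*I)
(-48463 + ((S + (-46)³) + X))*(334185 - 3*(-16117)) = (-48463 + ((-373064 + (-46)³) + I*√87038))*(334185 - 3*(-16117)) = (-48463 + ((-373064 - 97336) + I*√87038))*(334185 + 48351) = (-48463 + (-470400 + I*√87038))*382536 = (-518863 + I*√87038)*382536 = -198483776568 + 382536*I*√87038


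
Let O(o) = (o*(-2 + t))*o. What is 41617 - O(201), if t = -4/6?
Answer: 149353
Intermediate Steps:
t = -2/3 (t = -4*1/6 = -2/3 ≈ -0.66667)
O(o) = -8*o**2/3 (O(o) = (o*(-2 - 2/3))*o = (o*(-8/3))*o = (-8*o/3)*o = -8*o**2/3)
41617 - O(201) = 41617 - (-8)*201**2/3 = 41617 - (-8)*40401/3 = 41617 - 1*(-107736) = 41617 + 107736 = 149353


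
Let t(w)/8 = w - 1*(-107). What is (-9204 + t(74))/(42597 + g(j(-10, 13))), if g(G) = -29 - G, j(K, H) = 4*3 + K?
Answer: -3878/21283 ≈ -0.18221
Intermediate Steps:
j(K, H) = 12 + K
t(w) = 856 + 8*w (t(w) = 8*(w - 1*(-107)) = 8*(w + 107) = 8*(107 + w) = 856 + 8*w)
(-9204 + t(74))/(42597 + g(j(-10, 13))) = (-9204 + (856 + 8*74))/(42597 + (-29 - (12 - 10))) = (-9204 + (856 + 592))/(42597 + (-29 - 1*2)) = (-9204 + 1448)/(42597 + (-29 - 2)) = -7756/(42597 - 31) = -7756/42566 = -7756*1/42566 = -3878/21283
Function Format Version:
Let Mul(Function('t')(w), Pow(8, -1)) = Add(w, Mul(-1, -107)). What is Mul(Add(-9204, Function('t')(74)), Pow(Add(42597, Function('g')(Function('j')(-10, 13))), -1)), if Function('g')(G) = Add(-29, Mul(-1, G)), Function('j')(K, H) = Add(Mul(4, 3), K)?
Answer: Rational(-3878, 21283) ≈ -0.18221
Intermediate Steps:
Function('j')(K, H) = Add(12, K)
Function('t')(w) = Add(856, Mul(8, w)) (Function('t')(w) = Mul(8, Add(w, Mul(-1, -107))) = Mul(8, Add(w, 107)) = Mul(8, Add(107, w)) = Add(856, Mul(8, w)))
Mul(Add(-9204, Function('t')(74)), Pow(Add(42597, Function('g')(Function('j')(-10, 13))), -1)) = Mul(Add(-9204, Add(856, Mul(8, 74))), Pow(Add(42597, Add(-29, Mul(-1, Add(12, -10)))), -1)) = Mul(Add(-9204, Add(856, 592)), Pow(Add(42597, Add(-29, Mul(-1, 2))), -1)) = Mul(Add(-9204, 1448), Pow(Add(42597, Add(-29, -2)), -1)) = Mul(-7756, Pow(Add(42597, -31), -1)) = Mul(-7756, Pow(42566, -1)) = Mul(-7756, Rational(1, 42566)) = Rational(-3878, 21283)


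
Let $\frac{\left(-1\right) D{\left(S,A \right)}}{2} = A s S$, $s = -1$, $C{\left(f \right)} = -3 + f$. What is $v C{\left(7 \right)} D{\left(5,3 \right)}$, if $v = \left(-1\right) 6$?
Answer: $-720$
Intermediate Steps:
$v = -6$
$D{\left(S,A \right)} = 2 A S$ ($D{\left(S,A \right)} = - 2 A \left(-1\right) S = - 2 - A S = - 2 \left(- A S\right) = 2 A S$)
$v C{\left(7 \right)} D{\left(5,3 \right)} = - 6 \left(-3 + 7\right) 2 \cdot 3 \cdot 5 = \left(-6\right) 4 \cdot 30 = \left(-24\right) 30 = -720$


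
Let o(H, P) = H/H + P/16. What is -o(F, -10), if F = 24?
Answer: -3/8 ≈ -0.37500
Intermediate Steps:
o(H, P) = 1 + P/16 (o(H, P) = 1 + P*(1/16) = 1 + P/16)
-o(F, -10) = -(1 + (1/16)*(-10)) = -(1 - 5/8) = -1*3/8 = -3/8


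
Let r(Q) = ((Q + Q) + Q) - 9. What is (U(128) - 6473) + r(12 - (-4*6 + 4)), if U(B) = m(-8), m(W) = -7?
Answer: -6393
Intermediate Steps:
r(Q) = -9 + 3*Q (r(Q) = (2*Q + Q) - 9 = 3*Q - 9 = -9 + 3*Q)
U(B) = -7
(U(128) - 6473) + r(12 - (-4*6 + 4)) = (-7 - 6473) + (-9 + 3*(12 - (-4*6 + 4))) = -6480 + (-9 + 3*(12 - (-24 + 4))) = -6480 + (-9 + 3*(12 - 1*(-20))) = -6480 + (-9 + 3*(12 + 20)) = -6480 + (-9 + 3*32) = -6480 + (-9 + 96) = -6480 + 87 = -6393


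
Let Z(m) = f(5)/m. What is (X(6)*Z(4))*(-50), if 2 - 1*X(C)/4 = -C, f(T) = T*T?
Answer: -10000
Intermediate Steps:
f(T) = T²
X(C) = 8 + 4*C (X(C) = 8 - (-4)*C = 8 + 4*C)
Z(m) = 25/m (Z(m) = 5²/m = 25/m)
(X(6)*Z(4))*(-50) = ((8 + 4*6)*(25/4))*(-50) = ((8 + 24)*(25*(¼)))*(-50) = (32*(25/4))*(-50) = 200*(-50) = -10000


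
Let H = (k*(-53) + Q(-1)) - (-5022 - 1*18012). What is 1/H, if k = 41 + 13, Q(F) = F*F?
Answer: 1/20173 ≈ 4.9571e-5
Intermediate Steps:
Q(F) = F²
k = 54
H = 20173 (H = (54*(-53) + (-1)²) - (-5022 - 1*18012) = (-2862 + 1) - (-5022 - 18012) = -2861 - 1*(-23034) = -2861 + 23034 = 20173)
1/H = 1/20173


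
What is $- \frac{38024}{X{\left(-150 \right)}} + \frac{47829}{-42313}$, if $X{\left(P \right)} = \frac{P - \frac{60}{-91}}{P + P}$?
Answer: $- \frac{1464129322457}{19167789} \approx -76385.0$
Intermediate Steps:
$X{\left(P \right)} = \frac{\frac{60}{91} + P}{2 P}$ ($X{\left(P \right)} = \frac{P - - \frac{60}{91}}{2 P} = \left(P + \frac{60}{91}\right) \frac{1}{2 P} = \left(\frac{60}{91} + P\right) \frac{1}{2 P} = \frac{\frac{60}{91} + P}{2 P}$)
$- \frac{38024}{X{\left(-150 \right)}} + \frac{47829}{-42313} = - \frac{38024}{\frac{1}{182} \frac{1}{-150} \left(60 + 91 \left(-150\right)\right)} + \frac{47829}{-42313} = - \frac{38024}{\frac{1}{182} \left(- \frac{1}{150}\right) \left(60 - 13650\right)} + 47829 \left(- \frac{1}{42313}\right) = - \frac{38024}{\frac{1}{182} \left(- \frac{1}{150}\right) \left(-13590\right)} - \frac{47829}{42313} = - \frac{38024}{\frac{453}{910}} - \frac{47829}{42313} = \left(-38024\right) \frac{910}{453} - \frac{47829}{42313} = - \frac{34601840}{453} - \frac{47829}{42313} = - \frac{1464129322457}{19167789}$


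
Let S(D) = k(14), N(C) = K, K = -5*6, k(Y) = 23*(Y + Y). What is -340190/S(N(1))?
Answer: -170095/322 ≈ -528.25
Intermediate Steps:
k(Y) = 46*Y (k(Y) = 23*(2*Y) = 46*Y)
K = -30
N(C) = -30
S(D) = 644 (S(D) = 46*14 = 644)
-340190/S(N(1)) = -340190/644 = -340190*1/644 = -170095/322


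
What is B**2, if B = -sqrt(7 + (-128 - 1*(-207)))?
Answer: 86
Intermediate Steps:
B = -sqrt(86) (B = -sqrt(7 + (-128 + 207)) = -sqrt(7 + 79) = -sqrt(86) ≈ -9.2736)
B**2 = (-sqrt(86))**2 = 86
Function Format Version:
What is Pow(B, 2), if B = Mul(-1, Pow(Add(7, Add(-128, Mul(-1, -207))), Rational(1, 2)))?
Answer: 86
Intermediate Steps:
B = Mul(-1, Pow(86, Rational(1, 2))) (B = Mul(-1, Pow(Add(7, Add(-128, 207)), Rational(1, 2))) = Mul(-1, Pow(Add(7, 79), Rational(1, 2))) = Mul(-1, Pow(86, Rational(1, 2))) ≈ -9.2736)
Pow(B, 2) = Pow(Mul(-1, Pow(86, Rational(1, 2))), 2) = 86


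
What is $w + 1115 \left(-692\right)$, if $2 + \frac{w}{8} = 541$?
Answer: $-767268$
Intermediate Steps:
$w = 4312$ ($w = -16 + 8 \cdot 541 = -16 + 4328 = 4312$)
$w + 1115 \left(-692\right) = 4312 + 1115 \left(-692\right) = 4312 - 771580 = -767268$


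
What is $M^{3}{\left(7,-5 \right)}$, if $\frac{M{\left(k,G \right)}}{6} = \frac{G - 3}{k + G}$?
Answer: $-13824$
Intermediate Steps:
$M{\left(k,G \right)} = \frac{6 \left(-3 + G\right)}{G + k}$ ($M{\left(k,G \right)} = 6 \frac{G - 3}{k + G} = 6 \frac{-3 + G}{G + k} = \frac{6 \left(-3 + G\right)}{G + k}$)
$M^{3}{\left(7,-5 \right)} = \left(\frac{6 \left(-3 - 5\right)}{-5 + 7}\right)^{3} = \left(6 \cdot \frac{1}{2} \left(-8\right)\right)^{3} = \left(-24\right)^{3} = -13824$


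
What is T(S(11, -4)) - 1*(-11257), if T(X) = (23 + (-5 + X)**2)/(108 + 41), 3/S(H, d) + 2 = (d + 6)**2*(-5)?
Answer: 811833713/72116 ≈ 11257.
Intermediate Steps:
S(H, d) = 3/(-2 - 5*(6 + d)**2) (S(H, d) = 3/(-2 + (d + 6)**2*(-5)) = 3/(-2 + (6 + d)**2*(-5)) = 3/(-2 - 5*(6 + d)**2))
T(X) = 23/149 + (-5 + X)**2/149 (T(X) = (23 + (-5 + X)**2)/149 = (23 + (-5 + X)**2)*(1/149) = 23/149 + (-5 + X)**2/149)
T(S(11, -4)) - 1*(-11257) = (23/149 + (-5 - 3/(2 + 5*(6 - 4)**2))**2/149) - 1*(-11257) = (23/149 + (-5 - 3/(2 + 5*2**2))**2/149) + 11257 = (23/149 + (-5 - 3/(2 + 5*4))**2/149) + 11257 = (23/149 + (-5 - 3/(2 + 20))**2/149) + 11257 = (23/149 + (-5 - 3/22)**2/149) + 11257 = (23/149 + (-113/22)**2/149) + 11257 = (23/149 + (1/149)*(12769/484)) + 11257 = (23/149 + 12769/72116) + 11257 = 23901/72116 + 11257 = 811833713/72116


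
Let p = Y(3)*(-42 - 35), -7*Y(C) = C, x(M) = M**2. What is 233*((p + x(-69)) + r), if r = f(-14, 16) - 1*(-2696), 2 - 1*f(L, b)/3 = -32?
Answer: 1768936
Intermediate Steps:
f(L, b) = 102 (f(L, b) = 6 - 3*(-32) = 6 + 96 = 102)
Y(C) = -C/7
p = 33 (p = (-1/7*3)*(-42 - 35) = -3/7*(-77) = 33)
r = 2798 (r = 102 - 1*(-2696) = 102 + 2696 = 2798)
233*((p + x(-69)) + r) = 233*((33 + (-69)**2) + 2798) = 233*((33 + 4761) + 2798) = 233*(4794 + 2798) = 233*7592 = 1768936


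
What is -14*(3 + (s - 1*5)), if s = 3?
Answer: -14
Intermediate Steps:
-14*(3 + (s - 1*5)) = -14*(3 + (3 - 1*5)) = -14*(3 + (3 - 5)) = -14*(3 - 2) = -14*1 = -14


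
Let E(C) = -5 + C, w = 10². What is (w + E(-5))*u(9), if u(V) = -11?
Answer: -990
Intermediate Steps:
w = 100
(w + E(-5))*u(9) = (100 + (-5 - 5))*(-11) = (100 - 10)*(-11) = 90*(-11) = -990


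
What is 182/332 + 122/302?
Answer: 23867/25066 ≈ 0.95217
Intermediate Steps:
182/332 + 122/302 = 182*(1/332) + 122*(1/302) = 91/166 + 61/151 = 23867/25066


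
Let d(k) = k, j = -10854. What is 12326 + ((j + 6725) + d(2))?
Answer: 8199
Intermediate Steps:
12326 + ((j + 6725) + d(2)) = 12326 + ((-10854 + 6725) + 2) = 12326 + (-4129 + 2) = 12326 - 4127 = 8199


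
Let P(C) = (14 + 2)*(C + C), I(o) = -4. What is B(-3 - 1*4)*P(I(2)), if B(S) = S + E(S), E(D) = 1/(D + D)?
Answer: 6336/7 ≈ 905.14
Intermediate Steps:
E(D) = 1/(2*D)
B(S) = S + 1/(2*S)
P(C) = 32*C (P(C) = 16*(2*C) = 32*C)
B(-3 - 1*4)*P(I(2)) = ((-3 - 1*4) + 1/(2*(-3 - 1*4)))*(32*(-4)) = ((-3 - 4) + 1/(2*(-3 - 4)))*(-128) = (-7 + (½)/(-7))*(-128) = (-7 + (½)*(-⅐))*(-128) = (-7 - 1/14)*(-128) = -99/14*(-128) = 6336/7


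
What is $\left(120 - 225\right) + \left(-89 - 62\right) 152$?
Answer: $-23057$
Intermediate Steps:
$\left(120 - 225\right) + \left(-89 - 62\right) 152 = -105 + \left(-89 - 62\right) 152 = -105 - 22952 = -23057$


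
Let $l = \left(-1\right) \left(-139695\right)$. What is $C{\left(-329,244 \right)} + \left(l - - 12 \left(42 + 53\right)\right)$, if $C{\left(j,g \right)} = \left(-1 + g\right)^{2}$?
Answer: $199884$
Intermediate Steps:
$l = 139695$
$C{\left(-329,244 \right)} + \left(l - - 12 \left(42 + 53\right)\right) = \left(-1 + 244\right)^{2} + \left(139695 - - 12 \left(42 + 53\right)\right) = 243^{2} + \left(139695 - \left(-12\right) 95\right) = 59049 + \left(139695 - -1140\right) = 59049 + \left(139695 + 1140\right) = 59049 + 140835 = 199884$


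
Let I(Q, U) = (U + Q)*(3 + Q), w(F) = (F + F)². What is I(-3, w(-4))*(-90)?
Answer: 0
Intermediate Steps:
w(F) = 4*F² (w(F) = (2*F)² = 4*F²)
I(Q, U) = (3 + Q)*(Q + U) (I(Q, U) = (Q + U)*(3 + Q) = (3 + Q)*(Q + U))
I(-3, w(-4))*(-90) = ((-3)² + 3*(-3) + 3*(4*(-4)²) - 12*(-4)²)*(-90) = (9 - 9 + 3*(4*16) - 12*16)*(-90) = (9 - 9 + 3*64 - 3*64)*(-90) = (9 - 9 + 192 - 192)*(-90) = 0*(-90) = 0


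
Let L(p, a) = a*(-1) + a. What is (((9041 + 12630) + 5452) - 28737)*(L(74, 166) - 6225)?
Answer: 10047150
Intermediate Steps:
L(p, a) = 0 (L(p, a) = -a + a = 0)
(((9041 + 12630) + 5452) - 28737)*(L(74, 166) - 6225) = (((9041 + 12630) + 5452) - 28737)*(0 - 6225) = ((21671 + 5452) - 28737)*(-6225) = (27123 - 28737)*(-6225) = -1614*(-6225) = 10047150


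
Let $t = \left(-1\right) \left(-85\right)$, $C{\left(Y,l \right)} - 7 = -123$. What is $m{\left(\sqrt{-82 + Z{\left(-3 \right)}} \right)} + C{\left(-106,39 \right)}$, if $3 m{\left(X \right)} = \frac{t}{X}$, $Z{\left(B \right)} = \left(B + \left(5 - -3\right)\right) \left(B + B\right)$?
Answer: $-116 - \frac{85 i \sqrt{7}}{84} \approx -116.0 - 2.6772 i$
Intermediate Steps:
$C{\left(Y,l \right)} = -116$ ($C{\left(Y,l \right)} = 7 - 123 = -116$)
$Z{\left(B \right)} = 2 B \left(8 + B\right)$ ($Z{\left(B \right)} = \left(B + \left(5 + 3\right)\right) 2 B = \left(B + 8\right) 2 B = \left(8 + B\right) 2 B = 2 B \left(8 + B\right)$)
$t = 85$
$m{\left(X \right)} = \frac{85}{3 X}$ ($m{\left(X \right)} = \frac{85 \frac{1}{X}}{3} = \frac{85}{3 X}$)
$m{\left(\sqrt{-82 + Z{\left(-3 \right)}} \right)} + C{\left(-106,39 \right)} = \frac{85}{3 \sqrt{-82 + 2 \left(-3\right) \left(8 - 3\right)}} - 116 = \frac{85}{3 \sqrt{-82 + 2 \left(-3\right) 5}} - 116 = \frac{85}{3 \sqrt{-82 - 30}} - 116 = \frac{85}{3 \sqrt{-112}} - 116 = \frac{85}{3 \cdot 4 i \sqrt{7}} - 116 = \frac{85 \left(- \frac{i \sqrt{7}}{28}\right)}{3} - 116 = - \frac{85 i \sqrt{7}}{84} - 116 = -116 - \frac{85 i \sqrt{7}}{84}$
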